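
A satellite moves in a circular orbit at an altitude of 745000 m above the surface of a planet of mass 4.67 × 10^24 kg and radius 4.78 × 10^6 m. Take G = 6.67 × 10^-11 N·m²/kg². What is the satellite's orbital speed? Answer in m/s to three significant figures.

Orbital radius r = R + h = 4.78 × 10^6 + 745000 = 5.525 × 10^6 m.
Gravity supplies the centripetal force: G M m / r² = m v² / r, so v = √(GM/r).
v = √(6.67 × 10^-11 × 4.67 × 10^24 / 5.525 × 10^6) = √(5.638 × 10^7) = 7509 m/s.

7510 m/s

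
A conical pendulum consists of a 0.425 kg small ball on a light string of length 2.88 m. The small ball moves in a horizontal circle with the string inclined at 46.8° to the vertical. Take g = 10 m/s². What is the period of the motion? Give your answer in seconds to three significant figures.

2.79 s

r = L sinθ = 2.099 m. From T sinθ = mω²r and T cosθ = mg: tanθ = ω²r/g, so ω² = g tanθ / r = g/(L cosθ).
ω = √(g/(L cosθ)) = √(10.0/(2.88 × 0.6845)) = √5.072 = 2.252 rad/s.
Period = 2π/ω = 2.790 s.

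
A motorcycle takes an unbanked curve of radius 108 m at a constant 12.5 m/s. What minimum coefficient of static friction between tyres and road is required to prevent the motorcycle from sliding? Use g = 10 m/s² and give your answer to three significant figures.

Friction provides the centripetal force: μ_s m g = m v²/r, so μ_s = v²/(g r) = (12.50)²/(10.0 × 108) = 156.2/1080 = 0.1447.

0.145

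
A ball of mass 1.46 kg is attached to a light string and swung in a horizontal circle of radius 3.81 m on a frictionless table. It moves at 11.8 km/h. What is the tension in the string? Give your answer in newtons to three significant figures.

4.12 N

v = 11.8 km/h = 11.8/3.6 = 3.278 m/s.
The tension is the only horizontal force, so it supplies the full centripetal force: T = m v²/r = 1.46 × (3.278)²/3.81 = 1.46 × 10.74/3.81 = 4.117 N.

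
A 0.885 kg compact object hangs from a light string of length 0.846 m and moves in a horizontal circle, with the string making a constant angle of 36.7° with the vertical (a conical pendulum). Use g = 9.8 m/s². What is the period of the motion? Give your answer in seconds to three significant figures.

r = L sinθ = 0.5056 m. From T sinθ = mω²r and T cosθ = mg: tanθ = ω²r/g, so ω² = g tanθ / r = g/(L cosθ).
ω = √(g/(L cosθ)) = √(9.8/(0.846 × 0.8018)) = √14.45 = 3.801 rad/s.
Period = 2π/ω = 1.653 s.

1.65 s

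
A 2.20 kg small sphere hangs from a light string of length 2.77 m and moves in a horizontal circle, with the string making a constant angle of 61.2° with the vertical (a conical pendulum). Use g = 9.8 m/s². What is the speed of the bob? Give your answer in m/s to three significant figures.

The radius of the circle is r = L sinθ = 2.77 × sin 61.2° = 2.427 m.
Horizontally T sinθ = mv²/r and vertically T cosθ = mg, so tanθ = v²/(rg).
v = √(r g tanθ) = √(2.427 × 9.8 × 1.819) = √43.27 = 6.578 m/s.

6.58 m/s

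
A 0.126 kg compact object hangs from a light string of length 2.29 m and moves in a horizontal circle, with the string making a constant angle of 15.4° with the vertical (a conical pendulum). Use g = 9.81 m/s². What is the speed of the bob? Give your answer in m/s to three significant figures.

1.28 m/s

The radius of the circle is r = L sinθ = 2.29 × sin 15.4° = 0.6081 m.
Horizontally T sinθ = mv²/r and vertically T cosθ = mg, so tanθ = v²/(rg).
v = √(r g tanθ) = √(0.6081 × 9.81 × 0.2754) = √1.643 = 1.282 m/s.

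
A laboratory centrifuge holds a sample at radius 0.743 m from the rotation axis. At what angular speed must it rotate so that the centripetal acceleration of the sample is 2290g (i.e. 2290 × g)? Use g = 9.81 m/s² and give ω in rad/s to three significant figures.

174 rad/s

Centripetal acceleration a_c = ω²r. Setting ω²r = 2290g:
ω = √(2290g / r) = √(2290 × 9.81 / 0.743) = √30240 = 173.9 rad/s.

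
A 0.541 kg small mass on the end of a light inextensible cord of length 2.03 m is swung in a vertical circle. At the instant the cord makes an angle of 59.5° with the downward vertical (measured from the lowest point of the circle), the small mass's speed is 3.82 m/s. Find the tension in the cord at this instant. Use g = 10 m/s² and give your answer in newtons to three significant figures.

Take the radial direction toward the centre of the circle as positive. The component of the weight along the string toward the centre is −mg cos φ (φ measured from the bottom), so Newton's second law along the string gives T − mg cos φ = m v²/r.
cos 59.5° = 0.5075, so T = m(v²/r + g cos φ) = 0.541 × ((3.82)²/2.03 + 10.0 × 0.5075) = 0.541 × (7.188 + (5.075)) = 0.541 × 12.26 = 6.635 N.

6.63 N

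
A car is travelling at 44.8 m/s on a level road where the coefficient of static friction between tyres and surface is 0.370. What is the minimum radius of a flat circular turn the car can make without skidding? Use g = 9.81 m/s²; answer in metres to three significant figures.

553 m

At the limit, μ_s m g = m v²/r, so r_min = v²/(μ_s g) = (44.8)²/(0.370 × 9.81) = 2007/3.630 = 552.9 m.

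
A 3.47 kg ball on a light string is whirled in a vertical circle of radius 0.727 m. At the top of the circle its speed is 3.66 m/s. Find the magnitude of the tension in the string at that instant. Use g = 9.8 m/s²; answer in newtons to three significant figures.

At the top, both T and the weight mg point inward (toward the centre), so T + mg = mv²/r.
T = m(v²/r − g) = 3.47 × ((3.66)²/0.727 − 9.8) = 3.47 × (18.43 − 9.8) = 3.47 × 8.626 = 29.93 N.

29.9 N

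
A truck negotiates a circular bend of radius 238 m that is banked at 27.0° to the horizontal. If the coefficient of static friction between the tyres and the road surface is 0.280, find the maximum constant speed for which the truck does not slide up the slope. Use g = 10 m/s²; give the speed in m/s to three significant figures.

At the maximum speed, friction acts down the slope at its limiting value f = μN. Radially (horizontal, toward centre): N sinθ + μN cosθ = mv²/r. Vertically: N cosθ − μN sinθ = mg.
Dividing: v² = r g (sinθ + μcosθ)/(cosθ − μsinθ).
sinθ + μcosθ = 0.4540 + 0.280×0.8910 = 0.7035; cosθ − μsinθ = 0.8910 − 0.280×0.4540 = 0.7639.
v² = 238 × 10.0 × 0.7035/0.7639 = 2192 m²/s², so v = 46.82 m/s.

46.8 m/s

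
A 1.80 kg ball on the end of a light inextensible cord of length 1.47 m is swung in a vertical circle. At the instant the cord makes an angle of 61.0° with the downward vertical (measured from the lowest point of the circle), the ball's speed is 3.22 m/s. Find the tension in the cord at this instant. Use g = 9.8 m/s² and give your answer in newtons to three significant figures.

Take the radial direction toward the centre of the circle as positive. The component of the weight along the string toward the centre is −mg cos φ (φ measured from the bottom), so Newton's second law along the string gives T − mg cos φ = m v²/r.
cos 61.0° = 0.4848, so T = m(v²/r + g cos φ) = 1.80 × ((3.22)²/1.47 + 9.8 × 0.4848) = 1.80 × (7.053 + (4.751)) = 1.80 × 11.80 = 21.25 N.

21.2 N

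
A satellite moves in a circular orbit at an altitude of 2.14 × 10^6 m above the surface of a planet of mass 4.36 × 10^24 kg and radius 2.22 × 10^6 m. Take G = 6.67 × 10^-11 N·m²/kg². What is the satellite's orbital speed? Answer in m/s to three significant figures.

Orbital radius r = R + h = 2.22 × 10^6 + 2.14 × 10^6 = 4.360 × 10^6 m.
Gravity supplies the centripetal force: G M m / r² = m v² / r, so v = √(GM/r).
v = √(6.67 × 10^-11 × 4.36 × 10^24 / 4.360 × 10^6) = √(6.670 × 10^7) = 8167 m/s.

8170 m/s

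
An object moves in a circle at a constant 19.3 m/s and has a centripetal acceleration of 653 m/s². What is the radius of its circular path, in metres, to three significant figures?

a_c = v²/r ⇒ r = v²/a_c = (19.3)²/653 = 372.5/653 = 0.5704 m.

0.570 m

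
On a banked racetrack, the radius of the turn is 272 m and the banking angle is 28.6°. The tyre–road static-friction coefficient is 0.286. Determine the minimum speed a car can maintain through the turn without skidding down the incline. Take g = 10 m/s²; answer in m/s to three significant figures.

At the minimum speed, friction acts up the slope at its limiting value f = μN. Radially (horizontal, toward centre): N sinθ − μN cosθ = mv²/r. Vertically: N cosθ + μN sinθ = mg.
Dividing: v² = r g (sinθ − μcosθ)/(cosθ + μsinθ).
sinθ − μcosθ = 0.4787 − 0.286×0.8780 = 0.2276; cosθ + μsinθ = 0.8780 + 0.286×0.4787 = 1.015.
v² = 272 × 10.0 × 0.2276/1.015 = 610.0 m²/s², so v = 24.70 m/s.

24.7 m/s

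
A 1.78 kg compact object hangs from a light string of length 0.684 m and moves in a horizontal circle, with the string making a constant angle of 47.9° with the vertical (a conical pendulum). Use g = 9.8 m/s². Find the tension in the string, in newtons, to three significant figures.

26.0 N

Vertically the bob has no acceleration, so T cosθ = mg.
T = mg/cosθ = 1.78 × 9.8 / cos 47.9° = 17.44/0.6704 = 26.02 N.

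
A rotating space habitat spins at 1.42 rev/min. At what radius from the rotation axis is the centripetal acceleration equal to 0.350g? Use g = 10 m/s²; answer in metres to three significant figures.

158 m

ω = 1.42 rev/min × 2π/60 = 0.1487 rad/s.
a_c = ω²r = 0.350g ⇒ r = 0.350 × 10.0 / (0.1487)² = 3.500/0.02211 = 158.3 m.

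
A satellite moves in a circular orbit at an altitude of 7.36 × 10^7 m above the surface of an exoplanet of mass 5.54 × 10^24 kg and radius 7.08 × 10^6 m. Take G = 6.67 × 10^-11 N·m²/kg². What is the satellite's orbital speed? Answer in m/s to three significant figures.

Orbital radius r = R + h = 7.08 × 10^6 + 7.36 × 10^7 = 8.068 × 10^7 m.
Gravity supplies the centripetal force: G M m / r² = m v² / r, so v = √(GM/r).
v = √(6.67 × 10^-11 × 5.54 × 10^24 / 8.068 × 10^7) = √(4.580 × 10^6) = 2140 m/s.

2140 m/s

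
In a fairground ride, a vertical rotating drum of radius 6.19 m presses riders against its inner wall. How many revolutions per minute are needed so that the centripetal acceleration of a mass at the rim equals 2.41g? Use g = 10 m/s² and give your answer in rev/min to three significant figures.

Require ω²r = 2.41g, so ω = √(2.41 × 10.0/6.19) = 1.973 rad/s.
In rev/min: ω × 60/(2π) = 1.973 × 60/(2π) = 18.84 rev/min.

18.8 rev/min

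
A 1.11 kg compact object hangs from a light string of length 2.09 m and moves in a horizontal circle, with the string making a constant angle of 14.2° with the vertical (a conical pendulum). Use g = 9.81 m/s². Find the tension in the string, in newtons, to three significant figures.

11.2 N

Vertically the bob has no acceleration, so T cosθ = mg.
T = mg/cosθ = 1.11 × 9.81 / cos 14.2° = 10.89/0.9694 = 11.23 N.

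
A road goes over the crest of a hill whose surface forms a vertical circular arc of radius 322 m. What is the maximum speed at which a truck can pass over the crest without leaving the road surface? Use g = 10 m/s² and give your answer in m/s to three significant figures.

56.7 m/s

At the crest the centre of the circle is below the truck, so the net downward (centripetal) force is mg − N = mv²/r.
The truck leaves the road when N → 0, giving v_max = √(g r) = √(10.0 × 322) = 56.75 m/s.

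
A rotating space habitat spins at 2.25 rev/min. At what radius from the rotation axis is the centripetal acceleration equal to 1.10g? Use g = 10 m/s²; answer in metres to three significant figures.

198 m

ω = 2.25 rev/min × 2π/60 = 0.2356 rad/s.
a_c = ω²r = 1.10g ⇒ r = 1.10 × 10.0 / (0.2356)² = 11.00/0.05552 = 198.1 m.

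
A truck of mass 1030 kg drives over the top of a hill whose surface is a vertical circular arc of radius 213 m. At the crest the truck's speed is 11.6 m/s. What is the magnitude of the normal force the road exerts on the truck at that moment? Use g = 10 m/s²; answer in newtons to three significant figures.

At the crest the centripetal acceleration points downward (toward the centre of the arc), so mg − N = mv²/r.
N = m(g − v²/r) = 1030 × (10.0 − (11.6)²/213) = 1030 × (10.0 − 0.6317) = 1030 × 9.368 = 9649 N.

9650 N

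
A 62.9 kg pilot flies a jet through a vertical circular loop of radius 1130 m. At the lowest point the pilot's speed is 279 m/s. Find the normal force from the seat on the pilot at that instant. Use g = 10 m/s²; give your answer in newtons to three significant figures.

At the lowest point, N points up (toward the centre) and the weight mg points down (away from the centre), so the net inward force is N − mg = mv²/r.
N = m(v²/r + g) = 62.9 × ((279)²/1130 + 10.0) = 62.9 × (68.89 + 10.0) = 62.9 × 78.89 = 4962 N.

4960 N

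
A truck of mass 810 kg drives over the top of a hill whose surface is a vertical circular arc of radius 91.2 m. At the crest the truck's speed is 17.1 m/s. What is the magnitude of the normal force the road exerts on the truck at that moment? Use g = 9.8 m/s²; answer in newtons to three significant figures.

5340 N

At the crest the centripetal acceleration points downward (toward the centre of the arc), so mg − N = mv²/r.
N = m(g − v²/r) = 810 × (9.8 − (17.1)²/91.2) = 810 × (9.8 − 3.206) = 810 × 6.594 = 5341 N.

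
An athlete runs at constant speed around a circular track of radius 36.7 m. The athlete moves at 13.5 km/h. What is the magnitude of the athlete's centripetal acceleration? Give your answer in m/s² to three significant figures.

0.383 m/s²

v = 13.5 km/h = 13.5/3.6 = 3.750 m/s.
a_c = v²/r = (3.750)²/36.7 = 14.06/36.7 = 0.3832 m/s².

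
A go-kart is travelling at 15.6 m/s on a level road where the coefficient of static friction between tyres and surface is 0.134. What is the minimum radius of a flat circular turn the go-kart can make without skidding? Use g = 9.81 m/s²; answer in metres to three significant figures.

At the limit, μ_s m g = m v²/r, so r_min = v²/(μ_s g) = (15.6)²/(0.134 × 9.81) = 243.4/1.315 = 185.1 m.

185 m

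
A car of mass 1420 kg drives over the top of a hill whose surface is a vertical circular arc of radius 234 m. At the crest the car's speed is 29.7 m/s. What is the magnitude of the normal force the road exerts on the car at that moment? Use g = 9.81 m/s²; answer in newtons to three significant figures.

8580 N

At the crest the centripetal acceleration points downward (toward the centre of the arc), so mg − N = mv²/r.
N = m(g − v²/r) = 1420 × (9.81 − (29.7)²/234) = 1420 × (9.81 − 3.770) = 1420 × 6.040 = 8577 N.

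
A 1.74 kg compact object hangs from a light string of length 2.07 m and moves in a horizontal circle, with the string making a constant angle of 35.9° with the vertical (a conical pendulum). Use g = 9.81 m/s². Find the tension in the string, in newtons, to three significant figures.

Vertically the bob has no acceleration, so T cosθ = mg.
T = mg/cosθ = 1.74 × 9.81 / cos 35.9° = 17.07/0.8100 = 21.07 N.

21.1 N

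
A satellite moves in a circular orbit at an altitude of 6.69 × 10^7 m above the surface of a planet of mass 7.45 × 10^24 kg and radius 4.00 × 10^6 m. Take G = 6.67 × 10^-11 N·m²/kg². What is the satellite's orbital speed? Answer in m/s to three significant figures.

2650 m/s

Orbital radius r = R + h = 4.00 × 10^6 + 6.69 × 10^7 = 7.090 × 10^7 m.
Gravity supplies the centripetal force: G M m / r² = m v² / r, so v = √(GM/r).
v = √(6.67 × 10^-11 × 7.45 × 10^24 / 7.090 × 10^7) = √(7.009 × 10^6) = 2647 m/s.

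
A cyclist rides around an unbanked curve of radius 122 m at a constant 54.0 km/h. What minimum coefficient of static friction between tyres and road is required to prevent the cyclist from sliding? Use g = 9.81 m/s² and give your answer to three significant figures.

0.188

v = 54.0/3.6 = 15.00 m/s.
Friction provides the centripetal force: μ_s m g = m v²/r, so μ_s = v²/(g r) = (15.00)²/(9.81 × 122) = 225.0/1197 = 0.1880.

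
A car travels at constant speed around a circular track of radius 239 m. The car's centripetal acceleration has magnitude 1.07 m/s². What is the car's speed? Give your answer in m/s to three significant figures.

16.0 m/s

a_c = v²/r ⇒ v = √(a_c · r) = √(1.07 × 239) = √255.7 = 15.99 m/s.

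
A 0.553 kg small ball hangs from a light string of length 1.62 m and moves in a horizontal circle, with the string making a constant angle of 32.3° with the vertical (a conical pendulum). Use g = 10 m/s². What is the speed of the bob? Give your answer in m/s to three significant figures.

The radius of the circle is r = L sinθ = 1.62 × sin 32.3° = 0.8657 m.
Horizontally T sinθ = mv²/r and vertically T cosθ = mg, so tanθ = v²/(rg).
v = √(r g tanθ) = √(0.8657 × 10.0 × 0.6322) = √5.472 = 2.339 m/s.

2.34 m/s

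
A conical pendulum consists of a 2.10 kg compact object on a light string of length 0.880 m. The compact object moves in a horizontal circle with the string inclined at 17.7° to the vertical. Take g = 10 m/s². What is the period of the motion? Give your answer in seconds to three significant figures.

r = L sinθ = 0.2675 m. From T sinθ = mω²r and T cosθ = mg: tanθ = ω²r/g, so ω² = g tanθ / r = g/(L cosθ).
ω = √(g/(L cosθ)) = √(10.0/(0.880 × 0.9527)) = √11.93 = 3.454 rad/s.
Period = 2π/ω = 1.819 s.

1.82 s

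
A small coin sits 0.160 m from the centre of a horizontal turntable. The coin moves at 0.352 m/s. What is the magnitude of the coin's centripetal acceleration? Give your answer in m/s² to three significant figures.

a_c = v²/r = (0.3520)²/0.160 = 0.1239/0.160 = 0.7744 m/s².

0.774 m/s²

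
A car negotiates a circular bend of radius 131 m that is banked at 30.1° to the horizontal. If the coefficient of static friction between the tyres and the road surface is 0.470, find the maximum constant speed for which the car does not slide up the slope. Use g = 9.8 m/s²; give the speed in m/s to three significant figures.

At the maximum speed, friction acts down the slope at its limiting value f = μN. Radially (horizontal, toward centre): N sinθ + μN cosθ = mv²/r. Vertically: N cosθ − μN sinθ = mg.
Dividing: v² = r g (sinθ + μcosθ)/(cosθ − μsinθ).
sinθ + μcosθ = 0.5015 + 0.470×0.8652 = 0.9081; cosθ − μsinθ = 0.8652 − 0.470×0.5015 = 0.6294.
v² = 131 × 9.8 × 0.9081/0.6294 = 1852 m²/s², so v = 43.04 m/s.

43.0 m/s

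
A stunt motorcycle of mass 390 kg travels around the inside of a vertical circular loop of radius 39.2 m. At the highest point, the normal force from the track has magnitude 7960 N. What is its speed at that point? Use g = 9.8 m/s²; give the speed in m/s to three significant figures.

34.4 m/s

At the top, N + mg = mv²/r, so v = √(r(N/m + g)) = √(39.2 × (7960/390 + 9.8)) = √(39.2 × 30.21) = √1184 = 34.41 m/s.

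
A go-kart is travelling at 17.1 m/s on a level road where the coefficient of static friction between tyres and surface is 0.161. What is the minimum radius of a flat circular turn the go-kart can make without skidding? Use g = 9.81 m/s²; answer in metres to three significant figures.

185 m

At the limit, μ_s m g = m v²/r, so r_min = v²/(μ_s g) = (17.1)²/(0.161 × 9.81) = 292.4/1.579 = 185.1 m.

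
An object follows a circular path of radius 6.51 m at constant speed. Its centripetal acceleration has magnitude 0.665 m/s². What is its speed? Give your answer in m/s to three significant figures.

a_c = v²/r ⇒ v = √(a_c · r) = √(0.665 × 6.51) = √4.329 = 2.081 m/s.

2.08 m/s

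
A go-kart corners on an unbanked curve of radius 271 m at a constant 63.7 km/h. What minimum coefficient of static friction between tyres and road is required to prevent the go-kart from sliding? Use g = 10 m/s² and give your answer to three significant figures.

0.116

v = 63.7/3.6 = 17.69 m/s.
Friction provides the centripetal force: μ_s m g = m v²/r, so μ_s = v²/(g r) = (17.69)²/(10.0 × 271) = 313.1/2710 = 0.1155.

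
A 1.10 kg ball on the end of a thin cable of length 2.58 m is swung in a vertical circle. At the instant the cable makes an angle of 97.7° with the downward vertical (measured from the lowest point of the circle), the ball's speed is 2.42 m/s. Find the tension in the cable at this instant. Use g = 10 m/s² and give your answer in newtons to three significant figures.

Take the radial direction toward the centre of the circle as positive. The component of the weight along the string toward the centre is −mg cos φ (φ measured from the bottom), so Newton's second law along the string gives T − mg cos φ = m v²/r.
cos 97.7° = -0.1340, so T = m(v²/r + g cos φ) = 1.10 × ((2.42)²/2.58 + 10.0 × -0.1340) = 1.10 × (2.270 + (-1.340)) = 1.10 × 0.9301 = 1.023 N.

1.02 N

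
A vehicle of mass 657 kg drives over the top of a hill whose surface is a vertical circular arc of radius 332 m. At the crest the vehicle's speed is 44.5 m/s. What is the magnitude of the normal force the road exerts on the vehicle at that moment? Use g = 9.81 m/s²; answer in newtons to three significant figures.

2530 N

At the crest the centripetal acceleration points downward (toward the centre of the arc), so mg − N = mv²/r.
N = m(g − v²/r) = 657 × (9.81 − (44.5)²/332) = 657 × (9.81 − 5.965) = 657 × 3.845 = 2526 N.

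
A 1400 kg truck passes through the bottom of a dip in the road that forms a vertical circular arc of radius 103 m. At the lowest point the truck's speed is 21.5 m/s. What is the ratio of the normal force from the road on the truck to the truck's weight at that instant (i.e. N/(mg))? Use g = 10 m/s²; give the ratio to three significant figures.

At the bottom, N − mg = mv²/r, so N = m(v²/r + g) and N/(mg) = v²/(rg) + 1 = (21.5)²/(103 × 10.0) + 1 = 0.4488 + 1 = 1.449.

1.45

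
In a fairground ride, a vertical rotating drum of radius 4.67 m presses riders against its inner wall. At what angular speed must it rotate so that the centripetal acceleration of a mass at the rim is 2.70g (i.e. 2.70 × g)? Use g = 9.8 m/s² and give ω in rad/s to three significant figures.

2.38 rad/s

Centripetal acceleration a_c = ω²r. Setting ω²r = 2.70g:
ω = √(2.70g / r) = √(2.70 × 9.8 / 4.67) = √5.666 = 2.380 rad/s.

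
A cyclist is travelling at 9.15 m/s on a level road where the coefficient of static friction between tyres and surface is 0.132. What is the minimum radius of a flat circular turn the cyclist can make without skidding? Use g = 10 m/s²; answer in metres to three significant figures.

At the limit, μ_s m g = m v²/r, so r_min = v²/(μ_s g) = (9.15)²/(0.132 × 10.0) = 83.72/1.320 = 63.43 m.

63.4 m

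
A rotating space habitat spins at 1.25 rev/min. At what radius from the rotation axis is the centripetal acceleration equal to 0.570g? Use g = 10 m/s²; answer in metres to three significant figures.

ω = 1.25 rev/min × 2π/60 = 0.1309 rad/s.
a_c = ω²r = 0.570g ⇒ r = 0.570 × 10.0 / (0.1309)² = 5.700/0.01713 = 332.7 m.

333 m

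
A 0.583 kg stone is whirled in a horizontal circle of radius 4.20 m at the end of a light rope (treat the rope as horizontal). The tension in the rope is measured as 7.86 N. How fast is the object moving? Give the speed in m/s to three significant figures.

7.52 m/s

T = m v²/r ⇒ v = √(T r / m) = √(7.86 × 4.20 / 0.583) = √56.62 = 7.525 m/s.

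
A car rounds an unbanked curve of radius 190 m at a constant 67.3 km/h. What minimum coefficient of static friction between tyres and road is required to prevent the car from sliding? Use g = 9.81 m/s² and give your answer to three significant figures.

v = 67.3/3.6 = 18.69 m/s.
Friction provides the centripetal force: μ_s m g = m v²/r, so μ_s = v²/(g r) = (18.69)²/(9.81 × 190) = 349.5/1864 = 0.1875.

0.188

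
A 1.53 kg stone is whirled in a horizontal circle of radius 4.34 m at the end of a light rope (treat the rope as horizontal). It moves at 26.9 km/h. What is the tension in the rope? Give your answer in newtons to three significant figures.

19.7 N

v = 26.9 km/h = 26.9/3.6 = 7.472 m/s.
The tension is the only horizontal force, so it supplies the full centripetal force: T = m v²/r = 1.53 × (7.472)²/4.34 = 1.53 × 55.83/4.34 = 19.68 N.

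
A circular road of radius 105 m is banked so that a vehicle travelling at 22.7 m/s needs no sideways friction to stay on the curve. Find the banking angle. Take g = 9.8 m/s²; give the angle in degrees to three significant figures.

26.6°

With no friction, the horizontal component of the normal force provides the centripetal force: N sinθ = mv²/r, while N cosθ = mg vertically.
Dividing: tanθ = v²/(r g) = (22.7)²/(105 × 9.8) = 515.3/1029 = 0.5008.
θ = arctan(0.5008) = 26.60°.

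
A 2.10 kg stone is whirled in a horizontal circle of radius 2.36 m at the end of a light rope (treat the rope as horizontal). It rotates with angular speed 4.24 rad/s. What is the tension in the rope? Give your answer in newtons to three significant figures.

89.1 N

v = ωr = 4.24 × 2.36 = 10.01 m/s.
The tension is the only horizontal force, so it supplies the full centripetal force: T = m v²/r = 2.10 × (10.01)²/2.36 = 2.10 × 100.1/2.36 = 89.10 N.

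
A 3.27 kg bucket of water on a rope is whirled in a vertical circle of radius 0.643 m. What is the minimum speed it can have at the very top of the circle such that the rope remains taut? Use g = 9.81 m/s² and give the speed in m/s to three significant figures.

2.51 m/s

At the top, both weight mg and T point toward the centre: T + mg = mv²/r.
At minimum speed T → 0, so mg = mv_min²/r ⇒ v_min = √(g r) = √(9.81 × 0.643) = 2.512 m/s.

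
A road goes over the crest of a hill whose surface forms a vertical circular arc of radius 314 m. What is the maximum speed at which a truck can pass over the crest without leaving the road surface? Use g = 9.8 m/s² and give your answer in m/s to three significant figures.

At the crest the centre of the circle is below the truck, so the net downward (centripetal) force is mg − N = mv²/r.
The truck leaves the road when N → 0, giving v_max = √(g r) = √(9.8 × 314) = 55.47 m/s.

55.5 m/s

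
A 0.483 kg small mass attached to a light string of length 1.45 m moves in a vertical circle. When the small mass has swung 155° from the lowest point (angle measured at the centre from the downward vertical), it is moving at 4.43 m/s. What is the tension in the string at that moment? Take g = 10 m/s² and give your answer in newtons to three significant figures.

2.16 N

Take the radial direction toward the centre of the circle as positive. The component of the weight along the string toward the centre is −mg cos φ (φ measured from the bottom), so Newton's second law along the string gives T − mg cos φ = m v²/r.
cos 155° = -0.9063, so T = m(v²/r + g cos φ) = 0.483 × ((4.43)²/1.45 + 10.0 × -0.9063) = 0.483 × (13.53 + (-9.063)) = 0.483 × 4.471 = 2.160 N.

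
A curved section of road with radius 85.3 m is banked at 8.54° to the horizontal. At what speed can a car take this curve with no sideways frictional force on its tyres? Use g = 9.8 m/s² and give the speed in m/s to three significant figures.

On a frictionless banked curve, N sinθ = mv²/r and N cosθ = mg, so tanθ = v²/(rg).
v = √(r g tanθ) = √(85.3 × 9.8 × tan 8.54°) = √(85.3 × 9.8 × 0.1502) = √125.5 = 11.20 m/s.

11.2 m/s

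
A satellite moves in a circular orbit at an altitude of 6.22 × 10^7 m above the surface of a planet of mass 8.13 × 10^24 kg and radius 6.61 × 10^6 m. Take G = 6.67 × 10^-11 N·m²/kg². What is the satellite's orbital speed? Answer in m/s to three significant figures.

Orbital radius r = R + h = 6.61 × 10^6 + 6.22 × 10^7 = 6.881 × 10^7 m.
Gravity supplies the centripetal force: G M m / r² = m v² / r, so v = √(GM/r).
v = √(6.67 × 10^-11 × 8.13 × 10^24 / 6.881 × 10^7) = √(7.881 × 10^6) = 2807 m/s.

2810 m/s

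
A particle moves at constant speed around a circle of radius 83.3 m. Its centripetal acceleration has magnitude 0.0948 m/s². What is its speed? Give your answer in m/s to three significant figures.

a_c = v²/r ⇒ v = √(a_c · r) = √(0.0948 × 83.3) = √7.897 = 2.810 m/s.

2.81 m/s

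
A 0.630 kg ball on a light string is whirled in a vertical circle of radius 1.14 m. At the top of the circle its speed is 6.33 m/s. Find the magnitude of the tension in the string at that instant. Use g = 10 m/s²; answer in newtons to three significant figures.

15.8 N

At the top, both T and the weight mg point inward (toward the centre), so T + mg = mv²/r.
T = m(v²/r − g) = 0.630 × ((6.33)²/1.14 − 10.0) = 0.630 × (35.15 − 10.0) = 0.630 × 25.15 = 15.84 N.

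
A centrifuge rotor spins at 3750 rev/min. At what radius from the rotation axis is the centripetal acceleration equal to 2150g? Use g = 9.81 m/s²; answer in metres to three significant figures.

ω = 3750 rev/min × 2π/60 = 392.7 rad/s.
a_c = ω²r = 2150g ⇒ r = 2150 × 9.81 / (392.7)² = 21090/154200 = 0.1368 m.

0.137 m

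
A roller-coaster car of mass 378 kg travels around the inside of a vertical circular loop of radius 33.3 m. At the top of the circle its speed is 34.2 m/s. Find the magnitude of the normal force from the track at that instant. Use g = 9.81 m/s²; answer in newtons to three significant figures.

At the top, both N and the weight mg point inward (toward the centre), so N + mg = mv²/r.
N = m(v²/r − g) = 378 × ((34.2)²/33.3 − 9.81) = 378 × (35.12 − 9.81) = 378 × 25.31 = 9569 N.

9570 N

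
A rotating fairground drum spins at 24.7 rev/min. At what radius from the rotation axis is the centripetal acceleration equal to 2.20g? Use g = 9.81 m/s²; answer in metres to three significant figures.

ω = 24.7 rev/min × 2π/60 = 2.587 rad/s.
a_c = ω²r = 2.20g ⇒ r = 2.20 × 9.81 / (2.587)² = 21.58/6.690 = 3.226 m.

3.23 m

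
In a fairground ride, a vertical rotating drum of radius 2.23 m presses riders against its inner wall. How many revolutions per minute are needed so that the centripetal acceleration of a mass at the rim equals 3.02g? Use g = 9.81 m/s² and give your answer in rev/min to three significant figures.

Require ω²r = 3.02g, so ω = √(3.02 × 9.81/2.23) = 3.645 rad/s.
In rev/min: ω × 60/(2π) = 3.645 × 60/(2π) = 34.81 rev/min.

34.8 rev/min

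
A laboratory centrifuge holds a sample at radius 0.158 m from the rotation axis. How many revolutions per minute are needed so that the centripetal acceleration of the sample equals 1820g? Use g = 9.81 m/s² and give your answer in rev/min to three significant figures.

3210 rev/min

Require ω²r = 1820g, so ω = √(1820 × 9.81/0.158) = 336.2 rad/s.
In rev/min: ω × 60/(2π) = 336.2 × 60/(2π) = 3210 rev/min.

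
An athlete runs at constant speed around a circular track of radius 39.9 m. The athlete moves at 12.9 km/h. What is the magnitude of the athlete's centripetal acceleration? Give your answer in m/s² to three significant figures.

0.322 m/s²

v = 12.9 km/h = 12.9/3.6 = 3.583 m/s.
a_c = v²/r = (3.583)²/39.9 = 12.84/39.9 = 0.3218 m/s².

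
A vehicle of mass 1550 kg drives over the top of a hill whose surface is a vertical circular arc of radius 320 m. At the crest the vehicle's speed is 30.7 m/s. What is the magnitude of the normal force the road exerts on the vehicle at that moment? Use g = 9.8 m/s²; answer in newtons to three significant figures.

At the crest the centripetal acceleration points downward (toward the centre of the arc), so mg − N = mv²/r.
N = m(g − v²/r) = 1550 × (9.8 − (30.7)²/320) = 1550 × (9.8 − 2.945) = 1550 × 6.855 = 10620 N.

10600 N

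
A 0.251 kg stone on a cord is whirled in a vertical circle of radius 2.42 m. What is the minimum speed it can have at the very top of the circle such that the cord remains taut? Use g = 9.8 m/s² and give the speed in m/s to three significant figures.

4.87 m/s

At the highest point the centre is directly below, so both the weight and T act inward: T + mg = mv²/r.
At minimum speed T → 0, so mg = mv_min²/r ⇒ v_min = √(g r) = √(9.8 × 2.42) = 4.870 m/s.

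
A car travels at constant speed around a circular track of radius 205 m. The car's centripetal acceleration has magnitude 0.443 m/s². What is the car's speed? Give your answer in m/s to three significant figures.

9.53 m/s

a_c = v²/r ⇒ v = √(a_c · r) = √(0.443 × 205) = √90.82 = 9.530 m/s.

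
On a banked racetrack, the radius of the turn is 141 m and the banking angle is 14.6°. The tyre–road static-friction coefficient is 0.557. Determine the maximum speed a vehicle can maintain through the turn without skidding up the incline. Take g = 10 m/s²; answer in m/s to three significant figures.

At the maximum speed, friction acts down the slope at its limiting value f = μN. Radially (horizontal, toward centre): N sinθ + μN cosθ = mv²/r. Vertically: N cosθ − μN sinθ = mg.
Dividing: v² = r g (sinθ + μcosθ)/(cosθ − μsinθ).
sinθ + μcosθ = 0.2521 + 0.557×0.9677 = 0.7911; cosθ − μsinθ = 0.9677 − 0.557×0.2521 = 0.8273.
v² = 141 × 10.0 × 0.7911/0.8273 = 1348 m²/s², so v = 36.72 m/s.

36.7 m/s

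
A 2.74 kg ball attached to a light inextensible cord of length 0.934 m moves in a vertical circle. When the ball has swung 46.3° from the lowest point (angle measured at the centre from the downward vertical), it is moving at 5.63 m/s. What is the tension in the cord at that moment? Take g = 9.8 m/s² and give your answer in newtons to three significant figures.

Take the radial direction toward the centre of the circle as positive. The component of the weight along the string toward the centre is −mg cos φ (φ measured from the bottom), so Newton's second law along the string gives T − mg cos φ = m v²/r.
cos 46.3° = 0.6909, so T = m(v²/r + g cos φ) = 2.74 × ((5.63)²/0.934 + 9.8 × 0.6909) = 2.74 × (33.94 + (6.771)) = 2.74 × 40.71 = 111.5 N.

112 N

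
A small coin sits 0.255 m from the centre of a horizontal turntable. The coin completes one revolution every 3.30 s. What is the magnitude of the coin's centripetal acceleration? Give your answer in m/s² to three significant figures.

0.924 m/s²

v = 2πr/T = 2π × 0.255/3.30 = 0.4855 m/s.
a_c = v²/r = (0.4855)²/0.255 = 0.2357/0.255 = 0.9244 m/s².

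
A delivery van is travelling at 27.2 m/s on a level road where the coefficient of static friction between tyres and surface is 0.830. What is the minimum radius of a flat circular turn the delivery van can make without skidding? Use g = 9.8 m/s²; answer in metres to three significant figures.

91.0 m

At the limit, μ_s m g = m v²/r, so r_min = v²/(μ_s g) = (27.2)²/(0.830 × 9.8) = 739.8/8.134 = 90.96 m.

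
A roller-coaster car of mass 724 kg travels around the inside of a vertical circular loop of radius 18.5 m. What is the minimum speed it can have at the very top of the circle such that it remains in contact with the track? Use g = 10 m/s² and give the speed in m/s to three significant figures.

At the highest point the centre is directly below, so both the weight and N act inward: N + mg = mv²/r.
At minimum speed N → 0, so mg = mv_min²/r ⇒ v_min = √(g r) = √(10.0 × 18.5) = 13.60 m/s.

13.6 m/s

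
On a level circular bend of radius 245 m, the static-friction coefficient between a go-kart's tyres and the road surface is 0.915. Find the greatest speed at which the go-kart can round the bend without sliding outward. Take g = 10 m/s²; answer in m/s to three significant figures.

47.3 m/s

On a flat curve, static friction is the only horizontal force, so it must supply the full centripetal force: μ_s m g = m v²/r.
Mass cancels: v_max = √(μ_s g r) = √(0.915 × 10.0 × 245) = √2242 = 47.35 m/s.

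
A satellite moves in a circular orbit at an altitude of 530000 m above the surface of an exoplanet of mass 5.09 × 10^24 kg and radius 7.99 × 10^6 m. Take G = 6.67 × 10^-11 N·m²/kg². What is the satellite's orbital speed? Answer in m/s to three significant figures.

6310 m/s

Orbital radius r = R + h = 7.99 × 10^6 + 530000 = 8.520 × 10^6 m.
Gravity supplies the centripetal force: G M m / r² = m v² / r, so v = √(GM/r).
v = √(6.67 × 10^-11 × 5.09 × 10^24 / 8.520 × 10^6) = √(3.985 × 10^7) = 6313 m/s.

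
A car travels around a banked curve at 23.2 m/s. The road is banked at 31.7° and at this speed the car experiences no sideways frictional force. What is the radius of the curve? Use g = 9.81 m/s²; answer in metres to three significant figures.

88.8 m

Frictionless banking: tanθ = v²/(rg), so r = v²/(g tanθ).
r = (23.2)²/(9.81 × tan 31.7°) = 538.2/(9.81 × 0.6176) = 538.2/6.059 = 88.84 m.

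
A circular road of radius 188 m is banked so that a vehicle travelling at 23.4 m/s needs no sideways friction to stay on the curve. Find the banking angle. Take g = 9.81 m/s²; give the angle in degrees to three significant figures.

For a frictionless banked turn: horizontally N sinθ = mv²/r and vertically N cosθ = mg.
Dividing: tanθ = v²/(r g) = (23.4)²/(188 × 9.81) = 547.6/1844 = 0.2969.
θ = arctan(0.2969) = 16.54°.

16.5°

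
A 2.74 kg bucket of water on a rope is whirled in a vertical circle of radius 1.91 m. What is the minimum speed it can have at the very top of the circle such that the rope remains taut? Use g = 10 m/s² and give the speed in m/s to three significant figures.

At the highest point the centre is directly below, so both the weight and T act inward: T + mg = mv²/r.
At minimum speed T → 0, so mg = mv_min²/r ⇒ v_min = √(g r) = √(10.0 × 1.91) = 4.370 m/s.

4.37 m/s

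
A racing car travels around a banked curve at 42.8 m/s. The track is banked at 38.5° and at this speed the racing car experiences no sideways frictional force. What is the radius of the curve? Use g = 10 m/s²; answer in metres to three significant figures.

230 m

Frictionless banking: tanθ = v²/(rg), so r = v²/(g tanθ).
r = (42.8)²/(10.0 × tan 38.5°) = 1832/(10.0 × 0.7954) = 1832/7.954 = 230.3 m.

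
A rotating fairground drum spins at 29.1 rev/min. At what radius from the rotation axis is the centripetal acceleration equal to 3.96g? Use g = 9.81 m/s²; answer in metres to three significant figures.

4.18 m

ω = 29.1 rev/min × 2π/60 = 3.047 rad/s.
a_c = ω²r = 3.96g ⇒ r = 3.96 × 9.81 / (3.047)² = 38.85/9.286 = 4.183 m.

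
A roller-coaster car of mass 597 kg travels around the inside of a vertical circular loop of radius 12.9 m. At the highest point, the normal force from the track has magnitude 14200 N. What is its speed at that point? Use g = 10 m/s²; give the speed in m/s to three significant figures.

At the top, N + mg = mv²/r, so v = √(r(N/m + g)) = √(12.9 × (14200/597 + 10.0)) = √(12.9 × 33.79) = √435.8 = 20.88 m/s.

20.9 m/s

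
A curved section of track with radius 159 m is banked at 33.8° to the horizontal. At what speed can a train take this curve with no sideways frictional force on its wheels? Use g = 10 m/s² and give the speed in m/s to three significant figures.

On a frictionless banked curve, N sinθ = mv²/r and N cosθ = mg, so tanθ = v²/(rg).
v = √(r g tanθ) = √(159 × 10.0 × tan 33.8°) = √(159 × 10.0 × 0.6694) = √1064 = 32.63 m/s.

32.6 m/s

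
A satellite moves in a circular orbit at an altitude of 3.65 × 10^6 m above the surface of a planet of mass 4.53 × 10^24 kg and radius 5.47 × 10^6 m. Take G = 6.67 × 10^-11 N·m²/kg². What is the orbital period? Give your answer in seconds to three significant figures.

r = R + h = 5.47 × 10^6 + 3.65 × 10^6 = 9.120 × 10^6 m. Gravity provides the centripetal force: G M m / r² = m v² / r ⇒ v = √(GM/r) = 5756 m/s.
T = 2πr/v = 2π × 9.120 × 10^6 / 5756 = 9955 s.

9960 s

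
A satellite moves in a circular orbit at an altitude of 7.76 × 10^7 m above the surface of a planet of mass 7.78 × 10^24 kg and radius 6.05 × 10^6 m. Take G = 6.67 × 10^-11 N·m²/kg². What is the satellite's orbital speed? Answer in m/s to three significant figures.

2490 m/s

Orbital radius r = R + h = 6.05 × 10^6 + 7.76 × 10^7 = 8.365 × 10^7 m.
Gravity supplies the centripetal force: G M m / r² = m v² / r, so v = √(GM/r).
v = √(6.67 × 10^-11 × 7.78 × 10^24 / 8.365 × 10^7) = √(6.204 × 10^6) = 2491 m/s.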